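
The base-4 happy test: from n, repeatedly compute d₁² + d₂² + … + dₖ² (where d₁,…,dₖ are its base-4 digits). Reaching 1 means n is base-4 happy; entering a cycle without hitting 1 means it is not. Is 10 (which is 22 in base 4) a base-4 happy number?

10 = (2,2)_4 → 2² + 2² = 8
8 = (2,0)_4 → 2² + 0² = 4
4 = (1,0)_4 → 1² + 0² = 1  — reached 1.

base-4 happy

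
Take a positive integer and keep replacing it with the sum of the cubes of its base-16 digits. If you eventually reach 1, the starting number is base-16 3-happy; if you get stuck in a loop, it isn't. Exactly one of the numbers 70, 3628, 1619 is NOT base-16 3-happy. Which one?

70: 70 → 280 → 514 → 16 → 1  — reaches 1 (base-16 3-happy)
3628: 3628 → 4480 → 514 → 16 → 1  — reaches 1 (base-16 3-happy)
1619: 1619 → 368 → 344 → 638 → 3095 → 2072 → 1025 → 65 → 65  — repeats 65 (not base-16 3-happy)

1619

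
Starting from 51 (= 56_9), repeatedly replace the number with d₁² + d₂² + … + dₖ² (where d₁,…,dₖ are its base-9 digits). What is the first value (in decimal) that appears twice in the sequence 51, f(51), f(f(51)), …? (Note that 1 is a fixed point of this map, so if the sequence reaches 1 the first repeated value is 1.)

51 = (5,6)_9 → 5² + 6² = 25 + 36 = 61
61 = (6,7)_9 → 6² + 7² = 36 + 49 = 85
85 = (1,0,4)_9 → 1² + 0² + 4² = 1 + 0 + 16 = 17
17 = (1,8)_9 → 1² + 8² = 1 + 64 = 65
65 = (7,2)_9 → 7² + 2² = 49 + 4 = 53
53 = (5,8)_9 → 5² + 8² = 25 + 64 = 89
89 = (1,0,8)_9 → 1² + 0² + 8² = 1 + 0 + 64 = 65  — 65 already appeared earlier.

65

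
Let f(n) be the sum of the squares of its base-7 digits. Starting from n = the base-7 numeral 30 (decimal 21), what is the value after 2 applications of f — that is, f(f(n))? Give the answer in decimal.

21 = (3,0)_7 → 3² + 0² = 9 + 0 = 9
9 = (1,2)_7 → 1² + 2² = 1 + 4 = 5

5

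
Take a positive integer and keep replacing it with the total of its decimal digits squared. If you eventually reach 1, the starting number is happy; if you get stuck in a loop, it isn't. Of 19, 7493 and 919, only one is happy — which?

19: 19 → 82 → 68 → 100 → 1  — reaches 1 (happy)
7493: 7493 → 155 → 51 → 26 → 40 → 16 → 37 → 58 → 89 → 145 → 42 → 20 → 4 → 16  — repeats 16 (not happy)
919: 919 → 163 → 46 → 52 → 29 → 85 → 89 → 145 → 42 → 20 → 4 → 16 → 37 → 58 → 89  — repeats 89 (not happy)

19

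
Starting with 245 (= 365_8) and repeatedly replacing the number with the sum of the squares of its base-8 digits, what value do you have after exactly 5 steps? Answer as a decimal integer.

13

245 = (3,6,5)_8 → 3² + 6² + 5² = 70
70 = (1,0,6)_8 → 1² + 0² + 6² = 37
37 = (4,5)_8 → 4² + 5² = 41
41 = (5,1)_8 → 5² + 1² = 26
26 = (3,2)_8 → 3² + 2² = 13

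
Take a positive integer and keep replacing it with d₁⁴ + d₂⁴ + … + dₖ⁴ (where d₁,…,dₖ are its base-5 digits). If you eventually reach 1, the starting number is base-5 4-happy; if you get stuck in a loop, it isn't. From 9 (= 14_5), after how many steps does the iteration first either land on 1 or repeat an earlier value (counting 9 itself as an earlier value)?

9 = (1,4)_5 → 1⁴ + 4⁴ = 257
257 = (2,0,1,2)_5 → 2⁴ + 0⁴ + 1⁴ + 2⁴ = 33
33 = (1,1,3)_5 → 1⁴ + 1⁴ + 3⁴ = 83
83 = (3,1,3)_5 → 3⁴ + 1⁴ + 3⁴ = 163
163 = (1,1,2,3)_5 → 1⁴ + 1⁴ + 2⁴ + 3⁴ = 99
99 = (3,4,4)_5 → 3⁴ + 4⁴ + 4⁴ = 593
593 = (4,3,3,3)_5 → 4⁴ + 3⁴ + 3⁴ + 3⁴ = 499
499 = (3,4,4,4)_5 → 3⁴ + 4⁴ + 4⁴ + 4⁴ = 849
849 = (1,1,3,4,4)_5 → 1⁴ + 1⁴ + 3⁴ + 4⁴ + 4⁴ = 595
595 = (4,3,4,0)_5 → 4⁴ + 3⁴ + 4⁴ + 0⁴ = 593  — 593 repeats.
That took 10 steps.

10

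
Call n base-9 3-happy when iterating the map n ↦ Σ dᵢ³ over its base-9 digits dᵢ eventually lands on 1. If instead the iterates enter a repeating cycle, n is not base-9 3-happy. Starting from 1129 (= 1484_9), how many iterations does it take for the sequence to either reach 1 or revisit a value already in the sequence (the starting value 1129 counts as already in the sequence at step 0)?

6

1129 = (1,4,8,4)_9 → 1³ + 4³ + 8³ + 4³ = 1 + 64 + 512 + 64 = 641
641 = (7,8,2)_9 → 7³ + 8³ + 2³ = 343 + 512 + 8 = 863
863 = (1,1,5,8)_9 → 1³ + 1³ + 5³ + 8³ = 1 + 1 + 125 + 512 = 639
639 = (7,8,0)_9 → 7³ + 8³ + 0³ = 343 + 512 + 0 = 855
855 = (1,1,5,0)_9 → 1³ + 1³ + 5³ + 0³ = 1 + 1 + 125 + 0 = 127
127 = (1,5,1)_9 → 1³ + 5³ + 1³ = 1 + 125 + 1 = 127  — 127 repeats.
That took 6 steps.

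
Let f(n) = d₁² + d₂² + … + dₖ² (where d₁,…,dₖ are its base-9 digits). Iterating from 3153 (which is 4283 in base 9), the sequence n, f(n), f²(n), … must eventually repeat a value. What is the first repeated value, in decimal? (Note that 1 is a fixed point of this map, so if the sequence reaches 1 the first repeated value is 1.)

3153 = (4,2,8,3)_9 → 4² + 2² + 8² + 3² = 93
93 = (1,1,3)_9 → 1² + 1² + 3² = 11
11 = (1,2)_9 → 1² + 2² = 5
5 = (5)_9 → 5² = 25
25 = (2,7)_9 → 2² + 7² = 53
53 = (5,8)_9 → 5² + 8² = 89
89 = (1,0,8)_9 → 1² + 0² + 8² = 65
65 = (7,2)_9 → 7² + 2² = 53  — 53 already appeared earlier.

53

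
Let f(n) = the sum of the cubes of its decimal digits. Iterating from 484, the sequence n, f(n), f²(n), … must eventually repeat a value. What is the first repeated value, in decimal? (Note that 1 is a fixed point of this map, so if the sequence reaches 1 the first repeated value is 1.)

484 → 4³ + 8³ + 4³ = 640
640 → 6³ + 4³ + 0³ = 280
280 → 2³ + 8³ + 0³ = 520
520 → 5³ + 2³ + 0³ = 133
133 → 1³ + 3³ + 3³ = 55
55 → 5³ + 5³ = 250
250 → 2³ + 5³ + 0³ = 133  — 133 already appeared earlier.

133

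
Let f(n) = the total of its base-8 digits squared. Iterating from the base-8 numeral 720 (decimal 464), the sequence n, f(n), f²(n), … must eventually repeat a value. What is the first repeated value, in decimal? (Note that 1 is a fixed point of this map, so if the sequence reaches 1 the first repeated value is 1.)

464 = (7,2,0)_8 → 7² + 2² + 0² = 53
53 = (6,5)_8 → 6² + 5² = 61
61 = (7,5)_8 → 7² + 5² = 74
74 = (1,1,2)_8 → 1² + 1² + 2² = 6
6 = (6)_8 → 6² = 36
36 = (4,4)_8 → 4² + 4² = 32
32 = (4,0)_8 → 4² + 0² = 16
16 = (2,0)_8 → 2² + 0² = 4
4 = (4)_8 → 4² = 16  — 16 already appeared earlier.

16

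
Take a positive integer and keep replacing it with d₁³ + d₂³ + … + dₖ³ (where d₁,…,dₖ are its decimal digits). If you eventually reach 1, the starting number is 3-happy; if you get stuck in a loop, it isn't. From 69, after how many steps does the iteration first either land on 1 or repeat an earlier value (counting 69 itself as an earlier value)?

69 → 945
945 → 918
918 → 1242
1242 → 81
81 → 513
513 → 153
153 → 153  — 153 repeats.
That took 7 steps.

7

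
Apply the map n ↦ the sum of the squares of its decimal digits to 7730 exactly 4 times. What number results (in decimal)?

7730 → 7² + 7² + 3² + 0² = 107
107 → 1² + 0² + 7² = 50
50 → 5² + 0² = 25
25 → 2² + 5² = 29

29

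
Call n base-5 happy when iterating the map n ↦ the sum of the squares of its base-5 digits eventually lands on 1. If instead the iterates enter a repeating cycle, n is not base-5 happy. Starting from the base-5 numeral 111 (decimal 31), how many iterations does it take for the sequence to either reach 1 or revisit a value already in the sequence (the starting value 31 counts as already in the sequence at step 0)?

31 = (1,1,1)_5 → 1² + 1² + 1² = 1 + 1 + 1 = 3
3 = (3)_5 → 3² = 9
9 = (1,4)_5 → 1² + 4² = 1 + 16 = 17
17 = (3,2)_5 → 3² + 2² = 9 + 4 = 13
13 = (2,3)_5 → 2² + 3² = 4 + 9 = 13  — 13 repeats.
That took 5 steps.

5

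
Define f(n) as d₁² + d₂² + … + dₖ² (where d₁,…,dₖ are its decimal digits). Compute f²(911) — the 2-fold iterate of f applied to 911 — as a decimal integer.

73

911 → 9² + 1² + 1² = 83
83 → 8² + 3² = 73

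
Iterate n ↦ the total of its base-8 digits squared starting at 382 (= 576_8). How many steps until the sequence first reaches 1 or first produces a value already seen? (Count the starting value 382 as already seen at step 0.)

382 = (5,7,6)_8 → 5² + 7² + 6² = 110
110 = (1,5,6)_8 → 1² + 5² + 6² = 62
62 = (7,6)_8 → 7² + 6² = 85
85 = (1,2,5)_8 → 1² + 2² + 5² = 30
30 = (3,6)_8 → 3² + 6² = 45
45 = (5,5)_8 → 5² + 5² = 50
50 = (6,2)_8 → 6² + 2² = 40
40 = (5,0)_8 → 5² + 0² = 25
25 = (3,1)_8 → 3² + 1² = 10
10 = (1,2)_8 → 1² + 2² = 5
5 = (5)_8 → 5² = 25  — 25 repeats.
That took 11 steps.

11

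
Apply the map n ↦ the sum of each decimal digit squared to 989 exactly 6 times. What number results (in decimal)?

989 → 9² + 8² + 9² = 81 + 64 + 81 = 226
226 → 2² + 2² + 6² = 4 + 4 + 36 = 44
44 → 4² + 4² = 16 + 16 = 32
32 → 3² + 2² = 9 + 4 = 13
13 → 1² + 3² = 1 + 9 = 10
10 → 1² + 0² = 1 + 0 = 1

1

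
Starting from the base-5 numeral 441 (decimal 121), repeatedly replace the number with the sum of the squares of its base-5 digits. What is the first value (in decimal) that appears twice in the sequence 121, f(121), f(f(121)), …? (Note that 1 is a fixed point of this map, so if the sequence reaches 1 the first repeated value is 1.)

121 = (4,4,1)_5 → 4² + 4² + 1² = 33
33 = (1,1,3)_5 → 1² + 1² + 3² = 11
11 = (2,1)_5 → 2² + 1² = 5
5 = (1,0)_5 → 1² + 0² = 1  — reached the fixed point 1.
1 → 1, so 1 is the first repeated value.

1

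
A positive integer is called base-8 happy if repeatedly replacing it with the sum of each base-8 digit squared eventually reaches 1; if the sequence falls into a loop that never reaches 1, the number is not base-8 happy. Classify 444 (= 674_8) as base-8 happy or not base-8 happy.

not base-8 happy

444 = (6,7,4)_8 → 6² + 7² + 4² = 36 + 49 + 16 = 101
101 = (1,4,5)_8 → 1² + 4² + 5² = 1 + 16 + 25 = 42
42 = (5,2)_8 → 5² + 2² = 25 + 4 = 29
29 = (3,5)_8 → 3² + 5² = 9 + 25 = 34
34 = (4,2)_8 → 4² + 2² = 16 + 4 = 20
20 = (2,4)_8 → 2² + 4² = 4 + 16 = 20  — 20 already seen; the sequence cycles without reaching 1.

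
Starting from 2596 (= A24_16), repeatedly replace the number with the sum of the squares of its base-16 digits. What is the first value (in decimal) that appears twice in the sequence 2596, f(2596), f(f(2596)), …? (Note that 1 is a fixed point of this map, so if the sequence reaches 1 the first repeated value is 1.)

50

2596 = (10,2,4)_16 → 10² + 2² + 4² = 100 + 4 + 16 = 120
120 = (7,8)_16 → 7² + 8² = 49 + 64 = 113
113 = (7,1)_16 → 7² + 1² = 49 + 1 = 50
50 = (3,2)_16 → 3² + 2² = 9 + 4 = 13
13 = (13)_16 → 13² = 169
169 = (10,9)_16 → 10² + 9² = 100 + 81 = 181
181 = (11,5)_16 → 11² + 5² = 121 + 25 = 146
146 = (9,2)_16 → 9² + 2² = 81 + 4 = 85
85 = (5,5)_16 → 5² + 5² = 25 + 25 = 50  — 50 already appeared earlier.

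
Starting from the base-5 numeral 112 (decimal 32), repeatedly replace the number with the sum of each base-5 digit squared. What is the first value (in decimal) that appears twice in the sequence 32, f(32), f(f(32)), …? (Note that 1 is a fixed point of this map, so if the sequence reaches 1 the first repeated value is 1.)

4

32 = (1,1,2)_5 → 1² + 1² + 2² = 6
6 = (1,1)_5 → 1² + 1² = 2
2 = (2)_5 → 2² = 4
4 = (4)_5 → 4² = 16
16 = (3,1)_5 → 3² + 1² = 10
10 = (2,0)_5 → 2² + 0² = 4  — 4 already appeared earlier.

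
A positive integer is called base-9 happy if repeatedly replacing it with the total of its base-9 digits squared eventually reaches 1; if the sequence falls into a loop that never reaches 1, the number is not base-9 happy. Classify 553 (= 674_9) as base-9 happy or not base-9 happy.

553 = (6,7,4)_9 → 6² + 7² + 4² = 36 + 49 + 16 = 101
101 = (1,2,2)_9 → 1² + 2² + 2² = 1 + 4 + 4 = 9
9 = (1,0)_9 → 1² + 0² = 1 + 0 = 1  — reached 1.

base-9 happy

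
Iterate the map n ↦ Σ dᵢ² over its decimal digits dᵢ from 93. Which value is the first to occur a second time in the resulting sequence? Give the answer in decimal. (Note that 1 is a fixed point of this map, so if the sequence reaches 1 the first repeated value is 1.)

93 → 9² + 3² = 90
90 → 9² + 0² = 81
81 → 8² + 1² = 65
65 → 6² + 5² = 61
61 → 6² + 1² = 37
37 → 3² + 7² = 58
58 → 5² + 8² = 89
89 → 8² + 9² = 145
145 → 1² + 4² + 5² = 42
42 → 4² + 2² = 20
20 → 2² + 0² = 4
4 → 4² = 16
16 → 1² + 6² = 37  — 37 already appeared earlier.

37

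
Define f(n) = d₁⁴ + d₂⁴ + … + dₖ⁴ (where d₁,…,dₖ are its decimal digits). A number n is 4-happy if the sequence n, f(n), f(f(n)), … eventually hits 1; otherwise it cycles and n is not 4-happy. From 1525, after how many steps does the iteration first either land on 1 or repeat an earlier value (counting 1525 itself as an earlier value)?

9

1525 → 1⁴ + 5⁴ + 2⁴ + 5⁴ = 1267
1267 → 1⁴ + 2⁴ + 6⁴ + 7⁴ = 3714
3714 → 3⁴ + 7⁴ + 1⁴ + 4⁴ = 2739
2739 → 2⁴ + 7⁴ + 3⁴ + 9⁴ = 9059
9059 → 9⁴ + 0⁴ + 5⁴ + 9⁴ = 13747
13747 → 1⁴ + 3⁴ + 7⁴ + 4⁴ + 7⁴ = 5140
5140 → 5⁴ + 1⁴ + 4⁴ + 0⁴ = 882
882 → 8⁴ + 8⁴ + 2⁴ = 8208
8208 → 8⁴ + 2⁴ + 0⁴ + 8⁴ = 8208  — 8208 repeats.
That took 9 steps.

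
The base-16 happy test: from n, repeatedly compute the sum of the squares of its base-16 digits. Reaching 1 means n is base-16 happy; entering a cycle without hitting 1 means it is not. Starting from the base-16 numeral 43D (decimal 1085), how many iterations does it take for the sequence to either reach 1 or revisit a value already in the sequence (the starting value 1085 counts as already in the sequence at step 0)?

15

1085 = (4,3,13)_16 → 4² + 3² + 13² = 194
194 = (12,2)_16 → 12² + 2² = 148
148 = (9,4)_16 → 9² + 4² = 97
97 = (6,1)_16 → 6² + 1² = 37
37 = (2,5)_16 → 2² + 5² = 29
29 = (1,13)_16 → 1² + 13² = 170
170 = (10,10)_16 → 10² + 10² = 200
200 = (12,8)_16 → 12² + 8² = 208
208 = (13,0)_16 → 13² + 0² = 169
169 = (10,9)_16 → 10² + 9² = 181
181 = (11,5)_16 → 11² + 5² = 146
146 = (9,2)_16 → 9² + 2² = 85
85 = (5,5)_16 → 5² + 5² = 50
50 = (3,2)_16 → 3² + 2² = 13
13 = (13)_16 → 13² = 169  — 169 repeats.
That took 15 steps.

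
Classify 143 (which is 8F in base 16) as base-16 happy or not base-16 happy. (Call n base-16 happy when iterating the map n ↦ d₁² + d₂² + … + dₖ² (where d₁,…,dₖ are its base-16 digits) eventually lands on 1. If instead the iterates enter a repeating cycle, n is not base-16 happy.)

base-16 happy

143 = (8,15)_16 → 8² + 15² = 64 + 225 = 289
289 = (1,2,1)_16 → 1² + 2² + 1² = 1 + 4 + 1 = 6
6 = (6)_16 → 6² = 36
36 = (2,4)_16 → 2² + 4² = 4 + 16 = 20
20 = (1,4)_16 → 1² + 4² = 1 + 16 = 17
17 = (1,1)_16 → 1² + 1² = 1 + 1 = 2
2 = (2)_16 → 2² = 4
4 = (4)_16 → 4² = 16
16 = (1,0)_16 → 1² + 0² = 1 + 0 = 1  — reached 1.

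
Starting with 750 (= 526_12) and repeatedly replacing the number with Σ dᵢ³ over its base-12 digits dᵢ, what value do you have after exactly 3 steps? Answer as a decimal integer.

750 = (5,2,6)_12 → 5³ + 2³ + 6³ = 125 + 8 + 216 = 349
349 = (2,5,1)_12 → 2³ + 5³ + 1³ = 8 + 125 + 1 = 134
134 = (11,2)_12 → 11³ + 2³ = 1331 + 8 = 1339

1339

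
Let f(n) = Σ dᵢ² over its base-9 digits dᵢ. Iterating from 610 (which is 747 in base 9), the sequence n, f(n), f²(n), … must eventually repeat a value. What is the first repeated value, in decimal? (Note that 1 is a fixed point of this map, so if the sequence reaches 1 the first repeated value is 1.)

610 = (7,4,7)_9 → 7² + 4² + 7² = 49 + 16 + 49 = 114
114 = (1,3,6)_9 → 1² + 3² + 6² = 1 + 9 + 36 = 46
46 = (5,1)_9 → 5² + 1² = 25 + 1 = 26
26 = (2,8)_9 → 2² + 8² = 4 + 64 = 68
68 = (7,5)_9 → 7² + 5² = 49 + 25 = 74
74 = (8,2)_9 → 8² + 2² = 64 + 4 = 68  — 68 already appeared earlier.

68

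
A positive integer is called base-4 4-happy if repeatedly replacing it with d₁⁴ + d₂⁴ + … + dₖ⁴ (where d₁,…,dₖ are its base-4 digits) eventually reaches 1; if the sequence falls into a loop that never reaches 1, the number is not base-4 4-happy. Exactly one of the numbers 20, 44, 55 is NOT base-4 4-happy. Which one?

20: 20 → 2 → 16 → 1  — reaches 1 (base-4 4-happy)
44: 44 → 97 → 18 → 17 → 2 → 16 → 1  — reaches 1 (base-4 4-happy)
55: 55 → 163 → 113 → 83 → 83  — repeats 83 (not base-4 4-happy)

55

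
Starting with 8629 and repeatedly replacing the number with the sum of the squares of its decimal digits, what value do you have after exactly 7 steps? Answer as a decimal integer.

8629 → 8² + 6² + 2² + 9² = 64 + 36 + 4 + 81 = 185
185 → 1² + 8² + 5² = 1 + 64 + 25 = 90
90 → 9² + 0² = 81 + 0 = 81
81 → 8² + 1² = 64 + 1 = 65
65 → 6² + 5² = 36 + 25 = 61
61 → 6² + 1² = 36 + 1 = 37
37 → 3² + 7² = 9 + 49 = 58

58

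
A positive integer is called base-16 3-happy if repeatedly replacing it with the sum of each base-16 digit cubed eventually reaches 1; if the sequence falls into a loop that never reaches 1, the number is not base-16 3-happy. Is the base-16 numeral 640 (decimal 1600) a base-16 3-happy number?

1600 = (6,4,0)_16 → 6³ + 4³ + 0³ = 216 + 64 + 0 = 280
280 = (1,1,8)_16 → 1³ + 1³ + 8³ = 1 + 1 + 512 = 514
514 = (2,0,2)_16 → 2³ + 0³ + 2³ = 8 + 0 + 8 = 16
16 = (1,0)_16 → 1³ + 0³ = 1 + 0 = 1  — reached 1.

base-16 3-happy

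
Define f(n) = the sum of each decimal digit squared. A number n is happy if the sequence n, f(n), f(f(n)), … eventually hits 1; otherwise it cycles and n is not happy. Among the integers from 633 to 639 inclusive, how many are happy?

633: 633 → 54 → 41 → 17 → 50 → 25 → 29 → 85 → 89 → 145 → 42 → 20 → 4 → 16 → 37 → 58 → 89  — not happy
634: 634 → 61 → 37 → 58 → 89 → 145 → 42 → 20 → 4 → 16 → 37  — not happy
635: 635 → 70 → 49 → 97 → 130 → 10 → 1  — happy
636: 636 → 81 → 65 → 61 → 37 → 58 → 89 → 145 → 42 → 20 → 4 → 16 → 37  — not happy
637: 637 → 94 → 97 → 130 → 10 → 1  — happy
638: 638 → 109 → 82 → 68 → 100 → 1  — happy
639: 639 → 126 → 41 → 17 → 50 → 25 → 29 → 85 → 89 → 145 → 42 → 20 → 4 → 16 → 37 → 58 → 89  — not happy
happy: 635, 637, 638

3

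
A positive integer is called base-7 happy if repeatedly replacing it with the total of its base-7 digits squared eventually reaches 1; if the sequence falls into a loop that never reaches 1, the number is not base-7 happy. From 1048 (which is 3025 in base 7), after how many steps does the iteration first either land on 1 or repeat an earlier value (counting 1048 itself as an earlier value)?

5

1048 = (3,0,2,5)_7 → 3² + 0² + 2² + 5² = 38
38 = (5,3)_7 → 5² + 3² = 34
34 = (4,6)_7 → 4² + 6² = 52
52 = (1,0,3)_7 → 1² + 0² + 3² = 10
10 = (1,3)_7 → 1² + 3² = 10  — 10 repeats.
That took 5 steps.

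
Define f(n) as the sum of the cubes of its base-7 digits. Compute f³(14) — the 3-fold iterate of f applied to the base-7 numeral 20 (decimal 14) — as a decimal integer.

8

14 = (2,0)_7 → 2³ + 0³ = 8 + 0 = 8
8 = (1,1)_7 → 1³ + 1³ = 1 + 1 = 2
2 = (2)_7 → 2³ = 8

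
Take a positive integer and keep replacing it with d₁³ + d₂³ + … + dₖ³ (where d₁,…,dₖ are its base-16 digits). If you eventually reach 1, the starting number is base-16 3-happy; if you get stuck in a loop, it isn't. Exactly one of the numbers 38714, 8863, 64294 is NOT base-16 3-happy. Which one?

38714: 38714 → 2099 → 566 → 251 → 4706 → 233 → 3473 → 2927 → 4922 → 1055 → 3440 → 2540 → 5201 → 191 → 4706  — repeats 4706 (not base-16 3-happy)
8863: 8863 → 4120 → 514 → 16 → 1  — reaches 1 (base-16 3-happy)
64294: 64294 → 4930 → 100 → 280 → 514 → 16 → 1  — reaches 1 (base-16 3-happy)

38714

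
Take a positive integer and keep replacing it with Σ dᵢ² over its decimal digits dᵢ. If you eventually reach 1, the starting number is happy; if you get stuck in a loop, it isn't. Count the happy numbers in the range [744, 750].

744: 744 → 81 → 65 → 61 → 37 → 58 → 89 → 145 → 42 → 20 → 4 → 16 → 37  (repeats 37)
745: 745 → 90 → 81 → 65 → 61 → 37 → 58 → 89 → 145 → 42 → 20 → 4 → 16 → 37  (repeats 37)
746: 746 → 101 → 2 → 4 → 16 → 37 → 58 → 89 → 145 → 42 → 20 → 4  (repeats 4)
747: 747 → 114 → 18 → 65 → 61 → 37 → 58 → 89 → 145 → 42 → 20 → 4 → 16 → 37  (repeats 37)
748: 748 → 129 → 86 → 100 → 1  (reaches 1)
749: 749 → 146 → 53 → 34 → 25 → 29 → 85 → 89 → 145 → 42 → 20 → 4 → 16 → 37 → 58 → 89  (repeats 89)
750: 750 → 74 → 65 → 61 → 37 → 58 → 89 → 145 → 42 → 20 → 4 → 16 → 37  (repeats 37)
happy: 748

1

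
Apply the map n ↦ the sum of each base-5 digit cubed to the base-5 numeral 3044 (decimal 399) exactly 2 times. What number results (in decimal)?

399 = (3,0,4,4)_5 → 3³ + 0³ + 4³ + 4³ = 27 + 0 + 64 + 64 = 155
155 = (1,1,1,0)_5 → 1³ + 1³ + 1³ + 0³ = 1 + 1 + 1 + 0 = 3

3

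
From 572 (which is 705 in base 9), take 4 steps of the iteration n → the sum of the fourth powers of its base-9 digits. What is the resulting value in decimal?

882

572 = (7,0,5)_9 → 7⁴ + 0⁴ + 5⁴ = 3026
3026 = (4,1,3,2)_9 → 4⁴ + 1⁴ + 3⁴ + 2⁴ = 354
354 = (4,3,3)_9 → 4⁴ + 3⁴ + 3⁴ = 418
418 = (5,1,4)_9 → 5⁴ + 1⁴ + 4⁴ = 882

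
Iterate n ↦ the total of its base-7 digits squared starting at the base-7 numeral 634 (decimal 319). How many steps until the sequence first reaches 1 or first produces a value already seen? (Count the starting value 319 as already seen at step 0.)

4

319 = (6,3,4)_7 → 6² + 3² + 4² = 36 + 9 + 16 = 61
61 = (1,1,5)_7 → 1² + 1² + 5² = 1 + 1 + 25 = 27
27 = (3,6)_7 → 3² + 6² = 9 + 36 = 45
45 = (6,3)_7 → 6² + 3² = 36 + 9 = 45  — 45 repeats.
That took 4 steps.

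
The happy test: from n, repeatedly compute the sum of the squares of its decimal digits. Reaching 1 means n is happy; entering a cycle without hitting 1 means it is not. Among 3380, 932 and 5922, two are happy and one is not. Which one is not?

3380: 3380 → 82 → 68 → 100 → 1  — reaches 1 (happy)
932: 932 → 94 → 97 → 130 → 10 → 1  — reaches 1 (happy)
5922: 5922 → 114 → 18 → 65 → 61 → 37 → 58 → 89 → 145 → 42 → 20 → 4 → 16 → 37  — repeats 37 (not happy)

5922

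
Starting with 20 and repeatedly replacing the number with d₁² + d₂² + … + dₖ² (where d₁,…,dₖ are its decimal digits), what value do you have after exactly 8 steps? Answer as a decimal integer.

20 → 4
4 → 16
16 → 37
37 → 58
58 → 89
89 → 145
145 → 42
42 → 20

20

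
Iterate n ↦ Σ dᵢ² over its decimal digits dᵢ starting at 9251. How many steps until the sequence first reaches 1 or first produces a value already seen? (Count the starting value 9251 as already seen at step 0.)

15

9251 → 9² + 2² + 5² + 1² = 81 + 4 + 25 + 1 = 111
111 → 1² + 1² + 1² = 1 + 1 + 1 = 3
3 → 3² = 9
9 → 9² = 81
81 → 8² + 1² = 64 + 1 = 65
65 → 6² + 5² = 36 + 25 = 61
61 → 6² + 1² = 36 + 1 = 37
37 → 3² + 7² = 9 + 49 = 58
58 → 5² + 8² = 25 + 64 = 89
89 → 8² + 9² = 64 + 81 = 145
145 → 1² + 4² + 5² = 1 + 16 + 25 = 42
42 → 4² + 2² = 16 + 4 = 20
20 → 2² + 0² = 4 + 0 = 4
4 → 4² = 16
16 → 1² + 6² = 1 + 36 = 37  — 37 repeats.
That took 15 steps.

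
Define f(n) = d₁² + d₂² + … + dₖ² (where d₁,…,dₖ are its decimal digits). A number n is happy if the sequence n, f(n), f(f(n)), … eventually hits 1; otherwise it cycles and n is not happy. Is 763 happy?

happy

763 → 7² + 6² + 3² = 94
94 → 9² + 4² = 97
97 → 9² + 7² = 130
130 → 1² + 3² + 0² = 10
10 → 1² + 0² = 1  — reached 1.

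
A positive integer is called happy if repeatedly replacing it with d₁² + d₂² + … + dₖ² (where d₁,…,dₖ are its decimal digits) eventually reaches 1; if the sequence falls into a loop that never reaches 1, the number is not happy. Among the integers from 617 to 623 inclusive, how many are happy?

3

617: 617 → 86 → 100 → 1  — happy
618: 618 → 101 → 2 → 4 → 16 → 37 → 58 → 89 → 145 → 42 → 20 → 4  — not happy
619: 619 → 118 → 66 → 72 → 53 → 34 → 25 → 29 → 85 → 89 → 145 → 42 → 20 → 4 → 16 → 37 → 58 → 89  — not happy
620: 620 → 40 → 16 → 37 → 58 → 89 → 145 → 42 → 20 → 4 → 16  — not happy
621: 621 → 41 → 17 → 50 → 25 → 29 → 85 → 89 → 145 → 42 → 20 → 4 → 16 → 37 → 58 → 89  — not happy
622: 622 → 44 → 32 → 13 → 10 → 1  — happy
623: 623 → 49 → 97 → 130 → 10 → 1  — happy
happy: 617, 622, 623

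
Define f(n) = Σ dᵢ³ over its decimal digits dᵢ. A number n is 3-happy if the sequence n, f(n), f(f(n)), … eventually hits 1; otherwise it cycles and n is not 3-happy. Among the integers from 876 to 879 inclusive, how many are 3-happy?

876: 876 → 1071 → 345 → 216 → 225 → 141 → 66 → 432 → 99 → 1458 → 702 → 351 → 153 → 153  — not 3-happy
877: 877 → 1198 → 1243 → 100 → 1  — 3-happy
878: 878 → 1367 → 587 → 980 → 1241 → 74 → 407 → 407  — not 3-happy
879: 879 → 1584 → 702 → 351 → 153 → 153  — not 3-happy
3-happy: 877

1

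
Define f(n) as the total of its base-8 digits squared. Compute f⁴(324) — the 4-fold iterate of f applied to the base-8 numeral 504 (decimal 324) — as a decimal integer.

324 = (5,0,4)_8 → 41
41 = (5,1)_8 → 26
26 = (3,2)_8 → 13
13 = (1,5)_8 → 26

26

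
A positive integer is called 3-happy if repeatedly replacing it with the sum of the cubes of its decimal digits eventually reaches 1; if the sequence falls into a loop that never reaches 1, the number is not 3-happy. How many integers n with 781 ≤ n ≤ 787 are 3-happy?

1

781: 781 → 856 → 853 → 664 → 496 → 1009 → 730 → 370 → 370  (repeats 370)
782: 782 → 863 → 755 → 593 → 881 → 1025 → 134 → 92 → 737 → 713 → 371 → 371  (repeats 371)
783: 783 → 882 → 1032 → 36 → 243 → 99 → 1458 → 702 → 351 → 153 → 153  (repeats 153)
784: 784 → 919 → 1459 → 919  (repeats 919)
785: 785 → 980 → 1241 → 74 → 407 → 407  (repeats 407)
786: 786 → 1071 → 345 → 216 → 225 → 141 → 66 → 432 → 99 → 1458 → 702 → 351 → 153 → 153  (repeats 153)
787: 787 → 1198 → 1243 → 100 → 1  (reaches 1)
3-happy: 787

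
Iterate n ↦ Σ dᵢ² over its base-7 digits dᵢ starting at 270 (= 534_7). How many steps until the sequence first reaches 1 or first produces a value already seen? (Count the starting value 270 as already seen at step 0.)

270 = (5,3,4)_7 → 5² + 3² + 4² = 50
50 = (1,0,1)_7 → 1² + 0² + 1² = 2
2 = (2)_7 → 2² = 4
4 = (4)_7 → 4² = 16
16 = (2,2)_7 → 2² + 2² = 8
8 = (1,1)_7 → 1² + 1² = 2  — 2 repeats.
That took 6 steps.

6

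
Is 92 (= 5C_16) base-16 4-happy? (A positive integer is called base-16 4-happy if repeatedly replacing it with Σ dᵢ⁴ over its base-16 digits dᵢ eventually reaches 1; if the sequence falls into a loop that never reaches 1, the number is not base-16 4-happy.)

92 = (5,12)_16 → 5⁴ + 12⁴ = 21361
21361 = (5,3,7,1)_16 → 5⁴ + 3⁴ + 7⁴ + 1⁴ = 3108
3108 = (12,2,4)_16 → 12⁴ + 2⁴ + 4⁴ = 21008
21008 = (5,2,1,0)_16 → 5⁴ + 2⁴ + 1⁴ + 0⁴ = 642
642 = (2,8,2)_16 → 2⁴ + 8⁴ + 2⁴ = 4128
4128 = (1,0,2,0)_16 → 1⁴ + 0⁴ + 2⁴ + 0⁴ = 17
17 = (1,1)_16 → 1⁴ + 1⁴ = 2
2 = (2)_16 → 2⁴ = 16
16 = (1,0)_16 → 1⁴ + 0⁴ = 1  — reached 1.

base-16 4-happy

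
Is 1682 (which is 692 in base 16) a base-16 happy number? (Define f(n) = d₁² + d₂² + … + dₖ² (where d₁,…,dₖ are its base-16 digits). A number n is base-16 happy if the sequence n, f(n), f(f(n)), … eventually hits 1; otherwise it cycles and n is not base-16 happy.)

1682 = (6,9,2)_16 → 6² + 9² + 2² = 36 + 81 + 4 = 121
121 = (7,9)_16 → 7² + 9² = 49 + 81 = 130
130 = (8,2)_16 → 8² + 2² = 64 + 4 = 68
68 = (4,4)_16 → 4² + 4² = 16 + 16 = 32
32 = (2,0)_16 → 2² + 0² = 4 + 0 = 4
4 = (4)_16 → 4² = 16
16 = (1,0)_16 → 1² + 0² = 1 + 0 = 1  — reached 1.

base-16 happy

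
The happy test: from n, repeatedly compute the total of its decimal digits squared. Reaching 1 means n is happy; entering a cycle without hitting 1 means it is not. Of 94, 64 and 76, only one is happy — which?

94: 94 → 97 → 130 → 10 → 1  — reaches 1 (happy)
64: 64 → 52 → 29 → 85 → 89 → 145 → 42 → 20 → 4 → 16 → 37 → 58 → 89  — repeats 89 (not happy)
76: 76 → 85 → 89 → 145 → 42 → 20 → 4 → 16 → 37 → 58 → 89  — repeats 89 (not happy)

94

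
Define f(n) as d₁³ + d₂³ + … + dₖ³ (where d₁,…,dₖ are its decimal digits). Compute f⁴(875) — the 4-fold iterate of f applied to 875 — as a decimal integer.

407

875 → 8³ + 7³ + 5³ = 980
980 → 9³ + 8³ + 0³ = 1241
1241 → 1³ + 2³ + 4³ + 1³ = 74
74 → 7³ + 4³ = 407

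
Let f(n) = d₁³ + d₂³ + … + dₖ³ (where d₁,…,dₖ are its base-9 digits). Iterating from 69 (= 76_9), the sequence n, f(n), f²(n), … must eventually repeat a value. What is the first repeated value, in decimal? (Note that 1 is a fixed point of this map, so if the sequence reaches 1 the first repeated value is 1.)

69 = (7,6)_9 → 7³ + 6³ = 559
559 = (6,8,1)_9 → 6³ + 8³ + 1³ = 729
729 = (1,0,0,0)_9 → 1³ + 0³ + 0³ + 0³ = 1  — reached the fixed point 1.
1 → 1, so 1 is the first repeated value.

1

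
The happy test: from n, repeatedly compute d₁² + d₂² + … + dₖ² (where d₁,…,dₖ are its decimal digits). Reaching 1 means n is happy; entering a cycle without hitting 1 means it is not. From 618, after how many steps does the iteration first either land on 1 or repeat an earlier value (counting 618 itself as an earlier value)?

618 → 6² + 1² + 8² = 101
101 → 1² + 0² + 1² = 2
2 → 2² = 4
4 → 4² = 16
16 → 1² + 6² = 37
37 → 3² + 7² = 58
58 → 5² + 8² = 89
89 → 8² + 9² = 145
145 → 1² + 4² + 5² = 42
42 → 4² + 2² = 20
20 → 2² + 0² = 4  — 4 repeats.
That took 11 steps.

11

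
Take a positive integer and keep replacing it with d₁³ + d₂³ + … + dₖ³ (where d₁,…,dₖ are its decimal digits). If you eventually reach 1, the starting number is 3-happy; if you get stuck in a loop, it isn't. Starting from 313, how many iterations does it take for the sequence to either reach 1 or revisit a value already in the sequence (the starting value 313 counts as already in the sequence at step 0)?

4

313 → 3³ + 1³ + 3³ = 55
55 → 5³ + 5³ = 250
250 → 2³ + 5³ + 0³ = 133
133 → 1³ + 3³ + 3³ = 55  — 55 repeats.
That took 4 steps.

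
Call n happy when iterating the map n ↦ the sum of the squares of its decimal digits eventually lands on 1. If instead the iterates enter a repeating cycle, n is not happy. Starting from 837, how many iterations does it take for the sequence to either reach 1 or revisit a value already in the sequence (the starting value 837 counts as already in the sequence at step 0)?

14

837 → 122
122 → 9
9 → 81
81 → 65
65 → 61
61 → 37
37 → 58
58 → 89
89 → 145
145 → 42
42 → 20
20 → 4
4 → 16
16 → 37  — 37 repeats.
That took 14 steps.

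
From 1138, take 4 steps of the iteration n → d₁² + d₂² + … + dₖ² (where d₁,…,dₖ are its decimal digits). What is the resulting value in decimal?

1138 → 1² + 1² + 3² + 8² = 75
75 → 7² + 5² = 74
74 → 7² + 4² = 65
65 → 6² + 5² = 61

61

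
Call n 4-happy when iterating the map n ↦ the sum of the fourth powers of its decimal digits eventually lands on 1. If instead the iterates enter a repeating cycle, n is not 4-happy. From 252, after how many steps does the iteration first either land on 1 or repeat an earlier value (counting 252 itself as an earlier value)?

252 → 657
657 → 4322
4322 → 369
369 → 7938
7938 → 13139
13139 → 6725
6725 → 4338
4338 → 4514
4514 → 1138
1138 → 4179
4179 → 9219
9219 → 13139  — 13139 repeats.
That took 12 steps.

12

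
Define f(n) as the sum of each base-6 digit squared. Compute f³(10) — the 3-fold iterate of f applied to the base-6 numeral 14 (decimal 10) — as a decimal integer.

10 = (1,4)_6 → 1² + 4² = 17
17 = (2,5)_6 → 2² + 5² = 29
29 = (4,5)_6 → 4² + 5² = 41

41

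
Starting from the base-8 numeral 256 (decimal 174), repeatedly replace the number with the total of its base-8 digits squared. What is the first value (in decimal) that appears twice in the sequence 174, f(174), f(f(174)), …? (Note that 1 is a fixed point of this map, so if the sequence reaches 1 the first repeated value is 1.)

174 = (2,5,6)_8 → 2² + 5² + 6² = 65
65 = (1,0,1)_8 → 1² + 0² + 1² = 2
2 = (2)_8 → 2² = 4
4 = (4)_8 → 4² = 16
16 = (2,0)_8 → 2² + 0² = 4  — 4 already appeared earlier.

4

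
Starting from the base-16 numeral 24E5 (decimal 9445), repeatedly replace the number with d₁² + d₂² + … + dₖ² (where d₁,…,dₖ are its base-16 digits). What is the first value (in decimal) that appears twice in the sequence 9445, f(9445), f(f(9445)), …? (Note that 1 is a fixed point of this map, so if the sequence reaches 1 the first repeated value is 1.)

9445 = (2,4,14,5)_16 → 241
241 = (15,1)_16 → 226
226 = (14,2)_16 → 200
200 = (12,8)_16 → 208
208 = (13,0)_16 → 169
169 = (10,9)_16 → 181
181 = (11,5)_16 → 146
146 = (9,2)_16 → 85
85 = (5,5)_16 → 50
50 = (3,2)_16 → 13
13 = (13)_16 → 169  — 169 already appeared earlier.

169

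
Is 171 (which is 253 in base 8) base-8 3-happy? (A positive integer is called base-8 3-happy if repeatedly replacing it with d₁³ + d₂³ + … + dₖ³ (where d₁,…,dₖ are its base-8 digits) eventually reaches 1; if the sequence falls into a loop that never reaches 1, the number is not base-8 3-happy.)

171 = (2,5,3)_8 → 160
160 = (2,4,0)_8 → 72
72 = (1,1,0)_8 → 2
2 = (2)_8 → 8
8 = (1,0)_8 → 1  — reached 1.

base-8 3-happy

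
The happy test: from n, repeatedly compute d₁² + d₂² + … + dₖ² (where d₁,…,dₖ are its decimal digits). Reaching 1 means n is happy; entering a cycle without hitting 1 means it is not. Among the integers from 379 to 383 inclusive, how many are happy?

379: 379 → 139 → 91 → 82 → 68 → 100 → 1  (reaches 1)
380: 380 → 73 → 58 → 89 → 145 → 42 → 20 → 4 → 16 → 37 → 58  (repeats 58)
381: 381 → 74 → 65 → 61 → 37 → 58 → 89 → 145 → 42 → 20 → 4 → 16 → 37  (repeats 37)
382: 382 → 77 → 98 → 145 → 42 → 20 → 4 → 16 → 37 → 58 → 89 → 145  (repeats 145)
383: 383 → 82 → 68 → 100 → 1  (reaches 1)
happy: 379, 383

2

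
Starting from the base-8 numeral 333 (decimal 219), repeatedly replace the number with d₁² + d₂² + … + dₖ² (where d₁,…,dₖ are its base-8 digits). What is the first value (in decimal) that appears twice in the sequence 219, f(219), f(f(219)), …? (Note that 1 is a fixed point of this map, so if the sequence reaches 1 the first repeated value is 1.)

1

219 = (3,3,3)_8 → 27
27 = (3,3)_8 → 18
18 = (2,2)_8 → 8
8 = (1,0)_8 → 1  — reached the fixed point 1.
1 → 1, so 1 is the first repeated value.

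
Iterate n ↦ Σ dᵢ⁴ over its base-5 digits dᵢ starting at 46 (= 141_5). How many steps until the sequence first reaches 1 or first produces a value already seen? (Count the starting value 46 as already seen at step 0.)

12

46 = (1,4,1)_5 → 258
258 = (2,0,1,3)_5 → 98
98 = (3,4,3)_5 → 418
418 = (3,1,3,3)_5 → 244
244 = (1,4,3,4)_5 → 594
594 = (4,3,3,4)_5 → 674
674 = (1,0,1,4,4)_5 → 514
514 = (4,0,2,4)_5 → 528
528 = (4,1,0,3)_5 → 338
338 = (2,3,2,3)_5 → 194
194 = (1,2,3,4)_5 → 354
354 = (2,4,0,4)_5 → 528  — 528 repeats.
That took 12 steps.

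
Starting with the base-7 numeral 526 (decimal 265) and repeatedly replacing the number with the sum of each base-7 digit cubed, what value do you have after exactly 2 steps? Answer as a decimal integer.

217

265 = (5,2,6)_7 → 5³ + 2³ + 6³ = 125 + 8 + 216 = 349
349 = (1,0,0,6)_7 → 1³ + 0³ + 0³ + 6³ = 1 + 0 + 0 + 216 = 217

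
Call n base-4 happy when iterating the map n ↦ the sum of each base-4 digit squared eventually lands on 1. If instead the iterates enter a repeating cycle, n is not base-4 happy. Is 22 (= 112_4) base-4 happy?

base-4 happy

22 = (1,1,2)_4 → 1² + 1² + 2² = 6
6 = (1,2)_4 → 1² + 2² = 5
5 = (1,1)_4 → 1² + 1² = 2
2 = (2)_4 → 2² = 4
4 = (1,0)_4 → 1² + 0² = 1  — reached 1.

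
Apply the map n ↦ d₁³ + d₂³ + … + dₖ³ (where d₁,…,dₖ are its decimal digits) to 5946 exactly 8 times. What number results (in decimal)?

5946 → 5³ + 9³ + 4³ + 6³ = 1134
1134 → 1³ + 1³ + 3³ + 4³ = 93
93 → 9³ + 3³ = 756
756 → 7³ + 5³ + 6³ = 684
684 → 6³ + 8³ + 4³ = 792
792 → 7³ + 9³ + 2³ = 1080
1080 → 1³ + 0³ + 8³ + 0³ = 513
513 → 5³ + 1³ + 3³ = 153

153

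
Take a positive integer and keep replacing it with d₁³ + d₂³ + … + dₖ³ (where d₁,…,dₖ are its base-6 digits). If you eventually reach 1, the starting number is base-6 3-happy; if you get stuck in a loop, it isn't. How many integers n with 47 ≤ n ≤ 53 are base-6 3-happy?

47: 47 → 127 → 55 → 29 → 189 → 153 → 92 → 43 → 3 → 27 → 91 → 36 → 1  — base-6 3-happy
48: 48 → 9 → 28 → 128 → 62 → 73 → 9  — not base-6 3-happy
49: 49 → 10 → 65 → 190 → 190  — not base-6 3-happy
50: 50 → 17 → 133 → 92 → 43 → 3 → 27 → 91 → 36 → 1  — base-6 3-happy
51: 51 → 36 → 1  — base-6 3-happy
52: 52 → 73 → 9 → 28 → 128 → 62 → 73  — not base-6 3-happy
53: 53 → 134 → 99 → 99  — not base-6 3-happy
base-6 3-happy: 47, 50, 51

3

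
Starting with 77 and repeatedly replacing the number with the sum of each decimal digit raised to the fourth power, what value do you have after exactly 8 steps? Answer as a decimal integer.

77 → 4802
4802 → 4368
4368 → 5729
5729 → 9603
9603 → 7938
7938 → 13139
13139 → 6725
6725 → 4338

4338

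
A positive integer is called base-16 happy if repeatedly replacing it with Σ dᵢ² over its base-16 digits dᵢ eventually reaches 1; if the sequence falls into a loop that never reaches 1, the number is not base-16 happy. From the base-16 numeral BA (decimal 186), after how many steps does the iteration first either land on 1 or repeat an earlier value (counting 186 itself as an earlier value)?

186 = (11,10)_16 → 221
221 = (13,13)_16 → 338
338 = (1,5,2)_16 → 30
30 = (1,14)_16 → 197
197 = (12,5)_16 → 169
169 = (10,9)_16 → 181
181 = (11,5)_16 → 146
146 = (9,2)_16 → 85
85 = (5,5)_16 → 50
50 = (3,2)_16 → 13
13 = (13)_16 → 169  — 169 repeats.
That took 11 steps.

11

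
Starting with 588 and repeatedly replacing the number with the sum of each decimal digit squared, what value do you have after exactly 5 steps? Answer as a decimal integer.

29

588 → 5² + 8² + 8² = 25 + 64 + 64 = 153
153 → 1² + 5² + 3² = 1 + 25 + 9 = 35
35 → 3² + 5² = 9 + 25 = 34
34 → 3² + 4² = 9 + 16 = 25
25 → 2² + 5² = 4 + 25 = 29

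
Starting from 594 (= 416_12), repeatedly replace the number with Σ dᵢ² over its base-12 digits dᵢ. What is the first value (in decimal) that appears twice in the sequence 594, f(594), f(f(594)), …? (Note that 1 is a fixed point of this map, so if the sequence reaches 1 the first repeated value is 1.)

594 = (4,1,6)_12 → 4² + 1² + 6² = 16 + 1 + 36 = 53
53 = (4,5)_12 → 4² + 5² = 16 + 25 = 41
41 = (3,5)_12 → 3² + 5² = 9 + 25 = 34
34 = (2,10)_12 → 2² + 10² = 4 + 100 = 104
104 = (8,8)_12 → 8² + 8² = 64 + 64 = 128
128 = (10,8)_12 → 10² + 8² = 100 + 64 = 164
164 = (1,1,8)_12 → 1² + 1² + 8² = 1 + 1 + 64 = 66
66 = (5,6)_12 → 5² + 6² = 25 + 36 = 61
61 = (5,1)_12 → 5² + 1² = 25 + 1 = 26
26 = (2,2)_12 → 2² + 2² = 4 + 4 = 8
8 = (8)_12 → 8² = 64
64 = (5,4)_12 → 5² + 4² = 25 + 16 = 41  — 41 already appeared earlier.

41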